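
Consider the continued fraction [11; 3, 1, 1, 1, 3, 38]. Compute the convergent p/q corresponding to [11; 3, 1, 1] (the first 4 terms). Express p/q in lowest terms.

a_0 = 11: 11/1
a_1 = 3: 34/3
a_2 = 1: 45/4
a_3 = 1: 79/7

79/7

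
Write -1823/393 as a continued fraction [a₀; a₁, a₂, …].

-1823 ÷ 393 → quotient -5, remainder 142
393 ÷ 142 → quotient 2, remainder 109
142 ÷ 109 → quotient 1, remainder 33
109 ÷ 33 → quotient 3, remainder 10
33 ÷ 10 → quotient 3, remainder 3
10 ÷ 3 → quotient 3, remainder 1
3 ÷ 1 → quotient 3, remainder 0

[-5; 2, 1, 3, 3, 3, 3]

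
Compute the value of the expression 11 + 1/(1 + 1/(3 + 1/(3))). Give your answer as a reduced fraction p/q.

Start with 3.
3 + 1/(3/1) = 3 + 1/3 = 10/3
1 + 1/(10/3) = 1 + 3/10 = 13/10
11 + 1/(13/10) = 11 + 10/13 = 153/13

153/13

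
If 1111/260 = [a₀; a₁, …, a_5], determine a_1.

3

1111 ÷ 260 → quotient 4, remainder 71
260 ÷ 71 → quotient 3, remainder 47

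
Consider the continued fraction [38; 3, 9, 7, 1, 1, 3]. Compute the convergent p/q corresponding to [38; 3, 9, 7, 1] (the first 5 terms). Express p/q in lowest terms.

a_0 = 38: 38/1
a_1 = 3: 115/3
a_2 = 9: 1073/28
a_3 = 7: 7626/199
a_4 = 1: 8699/227

8699/227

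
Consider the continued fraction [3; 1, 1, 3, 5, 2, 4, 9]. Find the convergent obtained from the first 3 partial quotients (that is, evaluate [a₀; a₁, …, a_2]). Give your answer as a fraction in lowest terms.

7/2

a_0 = 3: 3/1
a_1 = 1: 4/1
a_2 = 1: 7/2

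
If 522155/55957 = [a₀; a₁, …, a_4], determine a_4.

Apply division with remainder until the remainder is 0:
522155 ÷ 55957 → quotient 9, remainder 18542
55957 ÷ 18542 → quotient 3, remainder 331
18542 ÷ 331 → quotient 56, remainder 6
331 ÷ 6 → quotient 55, remainder 1
6 ÷ 1 → quotient 6, remainder 0

6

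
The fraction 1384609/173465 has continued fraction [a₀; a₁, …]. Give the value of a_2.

1384609 = 7·173465 + 170354, so a_0 = 7
173465 = 1·170354 + 3111, so a_1 = 1
170354 = 54·3111 + 2360, so a_2 = 54

54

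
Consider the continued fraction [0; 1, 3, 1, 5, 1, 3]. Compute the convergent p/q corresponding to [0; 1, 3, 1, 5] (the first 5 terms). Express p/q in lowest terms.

Collapse the nested fraction from the inside out:
Start with 5.
1 + 1/(5/1) = 1 + 1/5 = 6/5
3 + 1/(6/5) = 3 + 5/6 = 23/6
1 + 1/(23/6) = 1 + 6/23 = 29/23
0 + 1/(29/23) = 0 + 23/29 = 23/29

23/29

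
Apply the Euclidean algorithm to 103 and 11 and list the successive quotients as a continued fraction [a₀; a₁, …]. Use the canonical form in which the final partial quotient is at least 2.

[9; 2, 1, 3]

Repeatedly divide and take the remainder:
103 = 9·11 + 4, so a_0 = 9
11 = 2·4 + 3, so a_1 = 2
4 = 1·3 + 1, so a_2 = 1
3 = 3·1 + 0, so a_3 = 3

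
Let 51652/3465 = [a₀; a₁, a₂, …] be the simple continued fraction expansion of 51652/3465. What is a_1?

1

51652 ÷ 3465 → quotient 14, remainder 3142
3465 ÷ 3142 → quotient 1, remainder 323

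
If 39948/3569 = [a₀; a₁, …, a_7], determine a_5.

3

39948 = 11·3569 + 689, so a_0 = 11
3569 = 5·689 + 124, so a_1 = 5
689 = 5·124 + 69, so a_2 = 5
124 = 1·69 + 55, so a_3 = 1
69 = 1·55 + 14, so a_4 = 1
55 = 3·14 + 13, so a_5 = 3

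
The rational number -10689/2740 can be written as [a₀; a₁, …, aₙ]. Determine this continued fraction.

[-4; 10, 9, 30]

-10689 ÷ 2740 → quotient -4, remainder 271
2740 ÷ 271 → quotient 10, remainder 30
271 ÷ 30 → quotient 9, remainder 1
30 ÷ 1 → quotient 30, remainder 0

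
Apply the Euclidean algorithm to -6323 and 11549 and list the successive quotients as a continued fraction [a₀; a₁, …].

Repeatedly divide and take the remainder:
-6323 ÷ 11549 → quotient -1, remainder 5226
11549 ÷ 5226 → quotient 2, remainder 1097
5226 ÷ 1097 → quotient 4, remainder 838
1097 ÷ 838 → quotient 1, remainder 259
838 ÷ 259 → quotient 3, remainder 61
259 ÷ 61 → quotient 4, remainder 15
61 ÷ 15 → quotient 4, remainder 1
15 ÷ 1 → quotient 15, remainder 0

[-1; 2, 4, 1, 3, 4, 4, 15]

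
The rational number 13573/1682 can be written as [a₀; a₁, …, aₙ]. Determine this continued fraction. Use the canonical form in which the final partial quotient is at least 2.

[8; 14, 2, 1, 1, 1, 14]

13573 ÷ 1682 → quotient 8, remainder 117
1682 ÷ 117 → quotient 14, remainder 44
117 ÷ 44 → quotient 2, remainder 29
44 ÷ 29 → quotient 1, remainder 15
29 ÷ 15 → quotient 1, remainder 14
15 ÷ 14 → quotient 1, remainder 1
14 ÷ 1 → quotient 14, remainder 0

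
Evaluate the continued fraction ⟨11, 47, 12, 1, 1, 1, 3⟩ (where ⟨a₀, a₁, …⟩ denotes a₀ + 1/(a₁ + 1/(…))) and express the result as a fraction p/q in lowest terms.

Collapse the nested fraction from the inside out:
Start with 3.
1 + 1/(3/1) = 1 + 1/3 = 4/3
1 + 1/(4/3) = 1 + 3/4 = 7/4
1 + 1/(7/4) = 1 + 4/7 = 11/7
12 + 1/(11/7) = 12 + 7/11 = 139/11
47 + 1/(139/11) = 47 + 11/139 = 6544/139
11 + 1/(6544/139) = 11 + 139/6544 = 72123/6544

72123/6544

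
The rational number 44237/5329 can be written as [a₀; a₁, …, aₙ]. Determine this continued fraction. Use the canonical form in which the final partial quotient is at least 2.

Repeatedly divide and take the remainder:
44237 ÷ 5329 → quotient 8, remainder 1605
5329 ÷ 1605 → quotient 3, remainder 514
1605 ÷ 514 → quotient 3, remainder 63
514 ÷ 63 → quotient 8, remainder 10
63 ÷ 10 → quotient 6, remainder 3
10 ÷ 3 → quotient 3, remainder 1
3 ÷ 1 → quotient 3, remainder 0

[8; 3, 3, 8, 6, 3, 3]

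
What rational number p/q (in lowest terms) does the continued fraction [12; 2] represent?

25/2

Use the convergent recurrence hₖ = aₖ·hₖ₋₁ + hₖ₋₂ (and likewise for the denominators kₖ):
a_0 = 12: 12/1
a_1 = 2: 25/2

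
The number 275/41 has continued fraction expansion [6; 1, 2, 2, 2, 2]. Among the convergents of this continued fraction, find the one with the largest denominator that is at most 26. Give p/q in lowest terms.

List convergents until the denominator exceeds the bound:
a_0 = 6: 6/1  (≤ bound)
a_1 = 1: 7/1  (≤ bound)
a_2 = 2: 20/3  (≤ bound)
a_3 = 2: 47/7  (≤ bound)
a_4 = 2: 114/17  (≤ bound)
a_5 = 2: 275/41  (> 26, stop)

114/17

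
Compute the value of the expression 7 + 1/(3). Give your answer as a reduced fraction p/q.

Start with 3.
7 + 1/(3/1) = 7 + 1/3 = 22/3

22/3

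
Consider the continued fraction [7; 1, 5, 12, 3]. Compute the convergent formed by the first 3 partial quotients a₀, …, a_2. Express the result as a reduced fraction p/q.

47/6

Build up convergents one term at a time:
a_0 = 7: 7/1
a_1 = 1: 8/1
a_2 = 5: 47/6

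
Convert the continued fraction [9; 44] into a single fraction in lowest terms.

397/44

Compute successive convergents:
a_0 = 9: 9/1
a_1 = 44: 397/44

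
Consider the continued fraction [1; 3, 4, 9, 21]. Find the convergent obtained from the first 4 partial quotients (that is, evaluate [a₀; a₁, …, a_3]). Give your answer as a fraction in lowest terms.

157/120

Compute successive convergents:
a_0 = 1: 1/1
a_1 = 3: 4/3
a_2 = 4: 17/13
a_3 = 9: 157/120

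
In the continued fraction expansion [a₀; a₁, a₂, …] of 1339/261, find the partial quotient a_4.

1339 ÷ 261 → quotient 5, remainder 34
261 ÷ 34 → quotient 7, remainder 23
34 ÷ 23 → quotient 1, remainder 11
23 ÷ 11 → quotient 2, remainder 1
11 ÷ 1 → quotient 11, remainder 0

11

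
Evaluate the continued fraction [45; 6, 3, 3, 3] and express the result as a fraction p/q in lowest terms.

9393/208

Start with 3.
3 + 1/(3/1) = 3 + 1/3 = 10/3
3 + 1/(10/3) = 3 + 3/10 = 33/10
6 + 1/(33/10) = 6 + 10/33 = 208/33
45 + 1/(208/33) = 45 + 33/208 = 9393/208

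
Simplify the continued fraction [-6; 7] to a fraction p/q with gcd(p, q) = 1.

a_0 = -6: -6/1
a_1 = 7: -41/7

-41/7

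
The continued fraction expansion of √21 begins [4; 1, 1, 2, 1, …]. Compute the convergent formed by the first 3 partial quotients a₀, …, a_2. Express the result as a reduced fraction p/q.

9/2

Start with 1.
1 + 1/(1/1) = 1 + 1/1 = 2/1
4 + 1/(2/1) = 4 + 1/2 = 9/2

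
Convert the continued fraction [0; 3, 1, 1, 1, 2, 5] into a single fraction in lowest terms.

43/156

a_0 = 0: 0/1
a_1 = 3: 1/3
a_2 = 1: 1/4
a_3 = 1: 2/7
a_4 = 1: 3/11
a_5 = 2: 8/29
a_6 = 5: 43/156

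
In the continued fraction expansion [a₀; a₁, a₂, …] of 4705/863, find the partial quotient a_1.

4705 ÷ 863 → quotient 5, remainder 390
863 ÷ 390 → quotient 2, remainder 83

2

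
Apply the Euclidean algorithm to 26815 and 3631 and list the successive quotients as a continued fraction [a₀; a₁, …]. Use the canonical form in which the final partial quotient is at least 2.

⌊26815/3631⌋ = 7, remainder 1398
⌊3631/1398⌋ = 2, remainder 835
⌊1398/835⌋ = 1, remainder 563
⌊835/563⌋ = 1, remainder 272
⌊563/272⌋ = 2, remainder 19
⌊272/19⌋ = 14, remainder 6
⌊19/6⌋ = 3, remainder 1
⌊6/1⌋ = 6, remainder 0

[7; 2, 1, 1, 2, 14, 3, 6]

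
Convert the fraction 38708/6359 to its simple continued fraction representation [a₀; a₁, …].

38708 = 6·6359 + 554, so a_0 = 6
6359 = 11·554 + 265, so a_1 = 11
554 = 2·265 + 24, so a_2 = 2
265 = 11·24 + 1, so a_3 = 11
24 = 24·1 + 0, so a_4 = 24

[6; 11, 2, 11, 24]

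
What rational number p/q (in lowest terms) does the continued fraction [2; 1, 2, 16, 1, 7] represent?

1104/413

Start with 7.
1 + 1/(7/1) = 1 + 1/7 = 8/7
16 + 1/(8/7) = 16 + 7/8 = 135/8
2 + 1/(135/8) = 2 + 8/135 = 278/135
1 + 1/(278/135) = 1 + 135/278 = 413/278
2 + 1/(413/278) = 2 + 278/413 = 1104/413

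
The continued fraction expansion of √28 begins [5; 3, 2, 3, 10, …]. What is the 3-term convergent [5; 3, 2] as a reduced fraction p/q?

37/7

Use the convergent recurrence hₖ = aₖ·hₖ₋₁ + hₖ₋₂ (and likewise for the denominators kₖ):
a_0 = 5: 5/1
a_1 = 3: 16/3
a_2 = 2: 37/7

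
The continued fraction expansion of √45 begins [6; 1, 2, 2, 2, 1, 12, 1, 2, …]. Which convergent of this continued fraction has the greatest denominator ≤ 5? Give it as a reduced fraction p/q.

20/3

a_0 = 6: 6/1  (≤ bound)
a_1 = 1: 7/1  (≤ bound)
a_2 = 2: 20/3  (≤ bound)
a_3 = 2: 47/7  (> 5, stop)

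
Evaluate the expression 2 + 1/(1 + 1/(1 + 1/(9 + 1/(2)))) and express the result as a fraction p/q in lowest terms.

101/40

Starting at the tail and folding back:
Start with 2.
9 + 1/(2/1) = 9 + 1/2 = 19/2
1 + 1/(19/2) = 1 + 2/19 = 21/19
1 + 1/(21/19) = 1 + 19/21 = 40/21
2 + 1/(40/21) = 2 + 21/40 = 101/40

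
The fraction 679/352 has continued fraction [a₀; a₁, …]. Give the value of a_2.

Apply division with remainder until the remainder is 0:
679 ÷ 352 → quotient 1, remainder 327
352 ÷ 327 → quotient 1, remainder 25
327 ÷ 25 → quotient 13, remainder 2

13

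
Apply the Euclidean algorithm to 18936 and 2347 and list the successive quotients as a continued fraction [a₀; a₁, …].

[8; 14, 1, 2, 53]

Apply division with remainder until the remainder is 0:
18936 ÷ 2347 → quotient 8, remainder 160
2347 ÷ 160 → quotient 14, remainder 107
160 ÷ 107 → quotient 1, remainder 53
107 ÷ 53 → quotient 2, remainder 1
53 ÷ 1 → quotient 53, remainder 0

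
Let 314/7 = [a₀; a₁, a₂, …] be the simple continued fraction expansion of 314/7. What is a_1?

314 = 44·7 + 6, so a_0 = 44
7 = 1·6 + 1, so a_1 = 1

1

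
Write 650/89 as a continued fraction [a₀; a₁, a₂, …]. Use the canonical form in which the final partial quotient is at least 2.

[7; 3, 3, 2, 1, 2]

⌊650/89⌋ = 7, remainder 27
⌊89/27⌋ = 3, remainder 8
⌊27/8⌋ = 3, remainder 3
⌊8/3⌋ = 2, remainder 2
⌊3/2⌋ = 1, remainder 1
⌊2/1⌋ = 2, remainder 0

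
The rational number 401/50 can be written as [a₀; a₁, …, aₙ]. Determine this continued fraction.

Apply division with remainder until the remainder is 0:
401 ÷ 50 → quotient 8, remainder 1
50 ÷ 1 → quotient 50, remainder 0

[8; 50]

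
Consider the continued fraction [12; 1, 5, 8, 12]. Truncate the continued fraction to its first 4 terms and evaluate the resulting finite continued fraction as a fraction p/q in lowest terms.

629/49

Build up convergents one term at a time:
a_0 = 12: 12/1
a_1 = 1: 13/1
a_2 = 5: 77/6
a_3 = 8: 629/49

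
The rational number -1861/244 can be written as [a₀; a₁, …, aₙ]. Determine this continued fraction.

[-8; 2, 1, 2, 7, 4]

-1861 = -8·244 + 91, so a_0 = -8
244 = 2·91 + 62, so a_1 = 2
91 = 1·62 + 29, so a_2 = 1
62 = 2·29 + 4, so a_3 = 2
29 = 7·4 + 1, so a_4 = 7
4 = 4·1 + 0, so a_5 = 4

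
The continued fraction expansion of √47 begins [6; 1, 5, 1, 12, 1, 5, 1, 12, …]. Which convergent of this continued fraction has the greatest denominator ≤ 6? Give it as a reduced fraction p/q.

a_0 = 6: 6/1  (≤ bound)
a_1 = 1: 7/1  (≤ bound)
a_2 = 5: 41/6  (≤ bound)
a_3 = 1: 48/7  (> 6, stop)

41/6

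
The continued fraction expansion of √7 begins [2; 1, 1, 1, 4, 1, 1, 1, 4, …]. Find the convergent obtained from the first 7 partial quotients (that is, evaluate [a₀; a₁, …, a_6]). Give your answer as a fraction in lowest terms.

82/31

Use the convergent recurrence hₖ = aₖ·hₖ₋₁ + hₖ₋₂ (and likewise for the denominators kₖ):
a_0 = 2: 2/1
a_1 = 1: 3/1
a_2 = 1: 5/2
a_3 = 1: 8/3
a_4 = 4: 37/14
a_5 = 1: 45/17
a_6 = 1: 82/31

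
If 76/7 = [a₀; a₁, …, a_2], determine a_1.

1

Apply division with remainder until the remainder is 0:
76 ÷ 7 → quotient 10, remainder 6
7 ÷ 6 → quotient 1, remainder 1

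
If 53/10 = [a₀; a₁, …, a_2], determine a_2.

3

53 = 5·10 + 3, so a_0 = 5
10 = 3·3 + 1, so a_1 = 3
3 = 3·1 + 0, so a_2 = 3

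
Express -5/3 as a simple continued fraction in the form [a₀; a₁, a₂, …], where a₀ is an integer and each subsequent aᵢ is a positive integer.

Run the Euclidean algorithm, recording each quotient:
⌊-5/3⌋ = -2, remainder 1
⌊3/1⌋ = 3, remainder 0

[-2; 3]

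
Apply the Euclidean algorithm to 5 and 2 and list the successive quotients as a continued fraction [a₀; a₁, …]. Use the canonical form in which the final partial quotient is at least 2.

Run the Euclidean algorithm, recording each quotient:
⌊5/2⌋ = 2, remainder 1
⌊2/1⌋ = 2, remainder 0

[2; 2]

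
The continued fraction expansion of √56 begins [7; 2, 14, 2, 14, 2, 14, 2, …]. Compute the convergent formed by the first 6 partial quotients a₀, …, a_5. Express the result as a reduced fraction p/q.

Collapse the nested fraction from the inside out:
Start with 2.
14 + 1/(2/1) = 14 + 1/2 = 29/2
2 + 1/(29/2) = 2 + 2/29 = 60/29
14 + 1/(60/29) = 14 + 29/60 = 869/60
2 + 1/(869/60) = 2 + 60/869 = 1798/869
7 + 1/(1798/869) = 7 + 869/1798 = 13455/1798

13455/1798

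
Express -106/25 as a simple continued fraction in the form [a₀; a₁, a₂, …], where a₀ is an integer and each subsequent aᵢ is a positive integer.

[-5; 1, 3, 6]

Repeatedly divide and take the remainder:
-106 ÷ 25 → quotient -5, remainder 19
25 ÷ 19 → quotient 1, remainder 6
19 ÷ 6 → quotient 3, remainder 1
6 ÷ 1 → quotient 6, remainder 0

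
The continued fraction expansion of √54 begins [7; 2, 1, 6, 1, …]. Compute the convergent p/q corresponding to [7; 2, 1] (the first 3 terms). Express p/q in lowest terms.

a_0 = 7: 7/1
a_1 = 2: 15/2
a_2 = 1: 22/3

22/3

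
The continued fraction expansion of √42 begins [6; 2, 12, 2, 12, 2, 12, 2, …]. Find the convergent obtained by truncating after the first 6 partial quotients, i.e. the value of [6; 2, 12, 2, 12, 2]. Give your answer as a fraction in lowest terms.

8749/1350

Use the convergent recurrence hₖ = aₖ·hₖ₋₁ + hₖ₋₂ (and likewise for the denominators kₖ):
a_0 = 6: 6/1
a_1 = 2: 13/2
a_2 = 12: 162/25
a_3 = 2: 337/52
a_4 = 12: 4206/649
a_5 = 2: 8749/1350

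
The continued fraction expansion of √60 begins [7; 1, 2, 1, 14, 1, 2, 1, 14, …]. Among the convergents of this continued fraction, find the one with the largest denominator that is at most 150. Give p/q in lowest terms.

488/63

List convergents until the denominator exceeds the bound:
a_0 = 7: 7/1  (≤ bound)
a_1 = 1: 8/1  (≤ bound)
a_2 = 2: 23/3  (≤ bound)
a_3 = 1: 31/4  (≤ bound)
a_4 = 14: 457/59  (≤ bound)
a_5 = 1: 488/63  (≤ bound)
a_6 = 2: 1433/185  (> 150, stop)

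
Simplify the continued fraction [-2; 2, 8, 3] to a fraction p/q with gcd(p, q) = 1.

Start with 3.
8 + 1/(3/1) = 8 + 1/3 = 25/3
2 + 1/(25/3) = 2 + 3/25 = 53/25
-2 + 1/(53/25) = -2 + 25/53 = -81/53

-81/53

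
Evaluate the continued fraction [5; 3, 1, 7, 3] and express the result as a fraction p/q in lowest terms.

510/97

a_0 = 5: 5/1
a_1 = 3: 16/3
a_2 = 1: 21/4
a_3 = 7: 163/31
a_4 = 3: 510/97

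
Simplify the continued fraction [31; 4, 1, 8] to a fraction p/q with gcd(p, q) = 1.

1373/44

Start with 8.
1 + 1/(8/1) = 1 + 1/8 = 9/8
4 + 1/(9/8) = 4 + 8/9 = 44/9
31 + 1/(44/9) = 31 + 9/44 = 1373/44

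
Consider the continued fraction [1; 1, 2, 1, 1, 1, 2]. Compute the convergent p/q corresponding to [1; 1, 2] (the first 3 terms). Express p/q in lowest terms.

5/3

a_0 = 1: 1/1
a_1 = 1: 2/1
a_2 = 2: 5/3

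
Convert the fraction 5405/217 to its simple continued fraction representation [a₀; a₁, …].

5405 = 24·217 + 197, so a_0 = 24
217 = 1·197 + 20, so a_1 = 1
197 = 9·20 + 17, so a_2 = 9
20 = 1·17 + 3, so a_3 = 1
17 = 5·3 + 2, so a_4 = 5
3 = 1·2 + 1, so a_5 = 1
2 = 2·1 + 0, so a_6 = 2

[24; 1, 9, 1, 5, 1, 2]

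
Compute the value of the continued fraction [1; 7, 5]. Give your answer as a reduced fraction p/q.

a_0 = 1: 1/1
a_1 = 7: 8/7
a_2 = 5: 41/36

41/36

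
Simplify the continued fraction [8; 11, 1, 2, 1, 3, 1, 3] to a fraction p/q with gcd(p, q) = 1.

6832/845

Start with 3.
1 + 1/(3/1) = 1 + 1/3 = 4/3
3 + 1/(4/3) = 3 + 3/4 = 15/4
1 + 1/(15/4) = 1 + 4/15 = 19/15
2 + 1/(19/15) = 2 + 15/19 = 53/19
1 + 1/(53/19) = 1 + 19/53 = 72/53
11 + 1/(72/53) = 11 + 53/72 = 845/72
8 + 1/(845/72) = 8 + 72/845 = 6832/845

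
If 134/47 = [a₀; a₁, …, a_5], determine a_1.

1

⌊134/47⌋ = 2, remainder 40
⌊47/40⌋ = 1, remainder 7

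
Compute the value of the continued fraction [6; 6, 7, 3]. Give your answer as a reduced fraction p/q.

832/135

a_0 = 6: 6/1
a_1 = 6: 37/6
a_2 = 7: 265/43
a_3 = 3: 832/135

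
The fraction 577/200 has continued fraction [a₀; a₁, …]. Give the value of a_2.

7

Run the Euclidean algorithm, recording each quotient:
577 ÷ 200 → quotient 2, remainder 177
200 ÷ 177 → quotient 1, remainder 23
177 ÷ 23 → quotient 7, remainder 16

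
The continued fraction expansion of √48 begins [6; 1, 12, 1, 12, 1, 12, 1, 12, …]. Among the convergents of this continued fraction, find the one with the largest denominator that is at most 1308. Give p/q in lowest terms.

1351/195

List convergents until the denominator exceeds the bound:
a_0 = 6: 6/1  (≤ bound)
a_1 = 1: 7/1  (≤ bound)
a_2 = 12: 90/13  (≤ bound)
a_3 = 1: 97/14  (≤ bound)
a_4 = 12: 1254/181  (≤ bound)
a_5 = 1: 1351/195  (≤ bound)
a_6 = 12: 17466/2521  (> 1308, stop)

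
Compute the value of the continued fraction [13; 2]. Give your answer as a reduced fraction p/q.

27/2

Build up convergents one term at a time:
a_0 = 13: 13/1
a_1 = 2: 27/2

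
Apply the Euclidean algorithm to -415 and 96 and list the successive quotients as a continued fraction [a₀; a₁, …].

Run the Euclidean algorithm, recording each quotient:
-415 = -5·96 + 65, so a_0 = -5
96 = 1·65 + 31, so a_1 = 1
65 = 2·31 + 3, so a_2 = 2
31 = 10·3 + 1, so a_3 = 10
3 = 3·1 + 0, so a_4 = 3

[-5; 1, 2, 10, 3]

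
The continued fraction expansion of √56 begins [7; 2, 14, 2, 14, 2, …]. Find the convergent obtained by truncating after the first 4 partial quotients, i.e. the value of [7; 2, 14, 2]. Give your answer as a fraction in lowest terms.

Build up convergents one term at a time:
a_0 = 7: 7/1
a_1 = 2: 15/2
a_2 = 14: 217/29
a_3 = 2: 449/60

449/60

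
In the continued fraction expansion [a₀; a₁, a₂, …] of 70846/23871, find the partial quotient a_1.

70846 ÷ 23871 → quotient 2, remainder 23104
23871 ÷ 23104 → quotient 1, remainder 767

1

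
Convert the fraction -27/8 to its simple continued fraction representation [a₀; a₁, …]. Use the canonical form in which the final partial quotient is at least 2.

[-4; 1, 1, 1, 2]

-27 = -4·8 + 5, so a_0 = -4
8 = 1·5 + 3, so a_1 = 1
5 = 1·3 + 2, so a_2 = 1
3 = 1·2 + 1, so a_3 = 1
2 = 2·1 + 0, so a_4 = 2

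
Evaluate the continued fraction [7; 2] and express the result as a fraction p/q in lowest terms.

Start with 2.
7 + 1/(2/1) = 7 + 1/2 = 15/2

15/2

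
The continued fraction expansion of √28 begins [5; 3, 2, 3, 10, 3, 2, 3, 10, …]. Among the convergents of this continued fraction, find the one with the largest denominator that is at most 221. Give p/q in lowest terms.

127/24

a_0 = 5: 5/1  (≤ bound)
a_1 = 3: 16/3  (≤ bound)
a_2 = 2: 37/7  (≤ bound)
a_3 = 3: 127/24  (≤ bound)
a_4 = 10: 1307/247  (> 221, stop)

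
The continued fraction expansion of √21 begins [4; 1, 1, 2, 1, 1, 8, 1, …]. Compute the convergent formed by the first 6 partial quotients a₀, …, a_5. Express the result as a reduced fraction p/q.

55/12

Use the convergent recurrence hₖ = aₖ·hₖ₋₁ + hₖ₋₂ (and likewise for the denominators kₖ):
a_0 = 4: 4/1
a_1 = 1: 5/1
a_2 = 1: 9/2
a_3 = 2: 23/5
a_4 = 1: 32/7
a_5 = 1: 55/12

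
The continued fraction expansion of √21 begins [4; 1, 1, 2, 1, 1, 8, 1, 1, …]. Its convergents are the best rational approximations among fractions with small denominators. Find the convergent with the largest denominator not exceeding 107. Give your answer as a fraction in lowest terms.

a_0 = 4: 4/1  (≤ bound)
a_1 = 1: 5/1  (≤ bound)
a_2 = 1: 9/2  (≤ bound)
a_3 = 2: 23/5  (≤ bound)
a_4 = 1: 32/7  (≤ bound)
a_5 = 1: 55/12  (≤ bound)
a_6 = 8: 472/103  (≤ bound)
a_7 = 1: 527/115  (> 107, stop)

472/103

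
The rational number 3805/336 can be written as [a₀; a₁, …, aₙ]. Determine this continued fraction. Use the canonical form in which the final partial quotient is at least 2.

3805 = 11·336 + 109, so a_0 = 11
336 = 3·109 + 9, so a_1 = 3
109 = 12·9 + 1, so a_2 = 12
9 = 9·1 + 0, so a_3 = 9

[11; 3, 12, 9]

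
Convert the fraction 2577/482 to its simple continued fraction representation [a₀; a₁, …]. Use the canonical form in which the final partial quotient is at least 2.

[5; 2, 1, 7, 1, 3, 1, 3]

2577 = 5·482 + 167, so a_0 = 5
482 = 2·167 + 148, so a_1 = 2
167 = 1·148 + 19, so a_2 = 1
148 = 7·19 + 15, so a_3 = 7
19 = 1·15 + 4, so a_4 = 1
15 = 3·4 + 3, so a_5 = 3
4 = 1·3 + 1, so a_6 = 1
3 = 3·1 + 0, so a_7 = 3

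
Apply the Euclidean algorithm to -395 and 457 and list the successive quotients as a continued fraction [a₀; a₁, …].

[-1; 7, 2, 1, 2, 3, 2]

⌊-395/457⌋ = -1, remainder 62
⌊457/62⌋ = 7, remainder 23
⌊62/23⌋ = 2, remainder 16
⌊23/16⌋ = 1, remainder 7
⌊16/7⌋ = 2, remainder 2
⌊7/2⌋ = 3, remainder 1
⌊2/1⌋ = 2, remainder 0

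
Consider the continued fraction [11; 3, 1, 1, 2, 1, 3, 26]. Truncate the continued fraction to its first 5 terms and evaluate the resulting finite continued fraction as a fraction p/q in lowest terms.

203/18

Start with 2.
1 + 1/(2/1) = 1 + 1/2 = 3/2
1 + 1/(3/2) = 1 + 2/3 = 5/3
3 + 1/(5/3) = 3 + 3/5 = 18/5
11 + 1/(18/5) = 11 + 5/18 = 203/18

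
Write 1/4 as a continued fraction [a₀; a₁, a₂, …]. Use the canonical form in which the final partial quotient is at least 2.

[0; 4]

1 = 0·4 + 1, so a_0 = 0
4 = 4·1 + 0, so a_1 = 4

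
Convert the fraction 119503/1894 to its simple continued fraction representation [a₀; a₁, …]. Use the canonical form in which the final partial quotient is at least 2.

Apply division with remainder until the remainder is 0:
119503 ÷ 1894 → quotient 63, remainder 181
1894 ÷ 181 → quotient 10, remainder 84
181 ÷ 84 → quotient 2, remainder 13
84 ÷ 13 → quotient 6, remainder 6
13 ÷ 6 → quotient 2, remainder 1
6 ÷ 1 → quotient 6, remainder 0

[63; 10, 2, 6, 2, 6]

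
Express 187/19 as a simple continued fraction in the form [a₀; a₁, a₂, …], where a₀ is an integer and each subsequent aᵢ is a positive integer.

[9; 1, 5, 3]

Run the Euclidean algorithm, recording each quotient:
⌊187/19⌋ = 9, remainder 16
⌊19/16⌋ = 1, remainder 3
⌊16/3⌋ = 5, remainder 1
⌊3/1⌋ = 3, remainder 0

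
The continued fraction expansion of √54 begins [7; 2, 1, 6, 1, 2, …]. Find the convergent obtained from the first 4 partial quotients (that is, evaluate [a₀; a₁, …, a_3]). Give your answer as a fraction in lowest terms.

Compute successive convergents:
a_0 = 7: 7/1
a_1 = 2: 15/2
a_2 = 1: 22/3
a_3 = 6: 147/20

147/20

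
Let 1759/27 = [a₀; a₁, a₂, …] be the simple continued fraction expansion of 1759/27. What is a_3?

1759 = 65·27 + 4, so a_0 = 65
27 = 6·4 + 3, so a_1 = 6
4 = 1·3 + 1, so a_2 = 1
3 = 3·1 + 0, so a_3 = 3

3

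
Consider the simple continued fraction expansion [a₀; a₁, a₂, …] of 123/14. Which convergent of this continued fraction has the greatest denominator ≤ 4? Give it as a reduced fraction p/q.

35/4

a_0 = 8: 8/1  (≤ bound)
a_1 = 1: 9/1  (≤ bound)
a_2 = 3: 35/4  (≤ bound)
a_3 = 1: 44/5  (> 4, stop)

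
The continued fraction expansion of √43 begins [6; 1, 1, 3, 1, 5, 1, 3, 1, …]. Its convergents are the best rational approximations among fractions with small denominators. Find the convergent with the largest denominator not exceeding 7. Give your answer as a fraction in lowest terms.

a_0 = 6: 6/1  (≤ bound)
a_1 = 1: 7/1  (≤ bound)
a_2 = 1: 13/2  (≤ bound)
a_3 = 3: 46/7  (≤ bound)
a_4 = 1: 59/9  (> 7, stop)

46/7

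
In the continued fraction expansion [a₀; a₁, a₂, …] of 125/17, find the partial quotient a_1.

⌊125/17⌋ = 7, remainder 6
⌊17/6⌋ = 2, remainder 5

2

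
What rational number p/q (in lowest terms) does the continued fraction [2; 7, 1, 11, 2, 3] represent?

a_0 = 2: 2/1
a_1 = 7: 15/7
a_2 = 1: 17/8
a_3 = 11: 202/95
a_4 = 2: 421/198
a_5 = 3: 1465/689

1465/689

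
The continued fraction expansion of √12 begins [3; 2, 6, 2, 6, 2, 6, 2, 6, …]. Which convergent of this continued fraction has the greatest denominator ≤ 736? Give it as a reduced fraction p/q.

1351/390

a_0 = 3: 3/1  (≤ bound)
a_1 = 2: 7/2  (≤ bound)
a_2 = 6: 45/13  (≤ bound)
a_3 = 2: 97/28  (≤ bound)
a_4 = 6: 627/181  (≤ bound)
a_5 = 2: 1351/390  (≤ bound)
a_6 = 6: 8733/2521  (> 736, stop)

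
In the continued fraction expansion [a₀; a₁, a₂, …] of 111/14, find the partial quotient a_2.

⌊111/14⌋ = 7, remainder 13
⌊14/13⌋ = 1, remainder 1
⌊13/1⌋ = 13, remainder 0

13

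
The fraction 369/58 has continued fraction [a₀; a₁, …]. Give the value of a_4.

5

Run the Euclidean algorithm, recording each quotient:
⌊369/58⌋ = 6, remainder 21
⌊58/21⌋ = 2, remainder 16
⌊21/16⌋ = 1, remainder 5
⌊16/5⌋ = 3, remainder 1
⌊5/1⌋ = 5, remainder 0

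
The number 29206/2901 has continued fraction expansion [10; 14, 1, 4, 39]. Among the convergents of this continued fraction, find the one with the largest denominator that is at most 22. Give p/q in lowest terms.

a_0 = 10: 10/1  (≤ bound)
a_1 = 14: 141/14  (≤ bound)
a_2 = 1: 151/15  (≤ bound)
a_3 = 4: 745/74  (> 22, stop)

151/15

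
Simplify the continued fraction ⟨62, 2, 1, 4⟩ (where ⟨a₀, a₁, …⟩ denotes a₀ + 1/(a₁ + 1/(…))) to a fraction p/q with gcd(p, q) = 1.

Use the convergent recurrence hₖ = aₖ·hₖ₋₁ + hₖ₋₂ (and likewise for the denominators kₖ):
a_0 = 62: 62/1
a_1 = 2: 125/2
a_2 = 1: 187/3
a_3 = 4: 873/14

873/14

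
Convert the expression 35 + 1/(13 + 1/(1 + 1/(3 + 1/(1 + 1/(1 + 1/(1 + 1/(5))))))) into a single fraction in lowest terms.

38194/1089

Start with 5.
1 + 1/(5/1) = 1 + 1/5 = 6/5
1 + 1/(6/5) = 1 + 5/6 = 11/6
1 + 1/(11/6) = 1 + 6/11 = 17/11
3 + 1/(17/11) = 3 + 11/17 = 62/17
1 + 1/(62/17) = 1 + 17/62 = 79/62
13 + 1/(79/62) = 13 + 62/79 = 1089/79
35 + 1/(1089/79) = 35 + 79/1089 = 38194/1089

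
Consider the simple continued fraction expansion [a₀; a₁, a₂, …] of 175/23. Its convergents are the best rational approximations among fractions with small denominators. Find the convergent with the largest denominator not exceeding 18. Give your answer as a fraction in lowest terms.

38/5

List convergents until the denominator exceeds the bound:
a_0 = 7: 7/1  (≤ bound)
a_1 = 1: 8/1  (≤ bound)
a_2 = 1: 15/2  (≤ bound)
a_3 = 1: 23/3  (≤ bound)
a_4 = 1: 38/5  (≤ bound)
a_5 = 4: 175/23  (> 18, stop)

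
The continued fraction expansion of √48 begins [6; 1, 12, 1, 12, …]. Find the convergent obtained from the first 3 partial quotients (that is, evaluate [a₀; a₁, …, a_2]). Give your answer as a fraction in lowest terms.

90/13

a_0 = 6: 6/1
a_1 = 1: 7/1
a_2 = 12: 90/13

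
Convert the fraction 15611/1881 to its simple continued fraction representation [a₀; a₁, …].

[8; 3, 2, 1, 13, 1, 3, 3]

Apply division with remainder until the remainder is 0:
15611 = 8·1881 + 563, so a_0 = 8
1881 = 3·563 + 192, so a_1 = 3
563 = 2·192 + 179, so a_2 = 2
192 = 1·179 + 13, so a_3 = 1
179 = 13·13 + 10, so a_4 = 13
13 = 1·10 + 3, so a_5 = 1
10 = 3·3 + 1, so a_6 = 3
3 = 3·1 + 0, so a_7 = 3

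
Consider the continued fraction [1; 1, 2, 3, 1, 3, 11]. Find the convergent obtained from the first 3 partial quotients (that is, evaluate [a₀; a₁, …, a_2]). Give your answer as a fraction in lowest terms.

5/3

Start with 2.
1 + 1/(2/1) = 1 + 1/2 = 3/2
1 + 1/(3/2) = 1 + 2/3 = 5/3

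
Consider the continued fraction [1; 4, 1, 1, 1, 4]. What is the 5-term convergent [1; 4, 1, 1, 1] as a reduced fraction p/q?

17/14

Compute successive convergents:
a_0 = 1: 1/1
a_1 = 4: 5/4
a_2 = 1: 6/5
a_3 = 1: 11/9
a_4 = 1: 17/14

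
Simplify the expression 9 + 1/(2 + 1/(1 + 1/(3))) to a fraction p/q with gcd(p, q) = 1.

103/11

Collapse the nested fraction from the inside out:
Start with 3.
1 + 1/(3/1) = 1 + 1/3 = 4/3
2 + 1/(4/3) = 2 + 3/4 = 11/4
9 + 1/(11/4) = 9 + 4/11 = 103/11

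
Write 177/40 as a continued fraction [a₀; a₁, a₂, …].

177 = 4·40 + 17, so a_0 = 4
40 = 2·17 + 6, so a_1 = 2
17 = 2·6 + 5, so a_2 = 2
6 = 1·5 + 1, so a_3 = 1
5 = 5·1 + 0, so a_4 = 5

[4; 2, 2, 1, 5]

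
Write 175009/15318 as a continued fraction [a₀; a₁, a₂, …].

⌊175009/15318⌋ = 11, remainder 6511
⌊15318/6511⌋ = 2, remainder 2296
⌊6511/2296⌋ = 2, remainder 1919
⌊2296/1919⌋ = 1, remainder 377
⌊1919/377⌋ = 5, remainder 34
⌊377/34⌋ = 11, remainder 3
⌊34/3⌋ = 11, remainder 1
⌊3/1⌋ = 3, remainder 0

[11; 2, 2, 1, 5, 11, 11, 3]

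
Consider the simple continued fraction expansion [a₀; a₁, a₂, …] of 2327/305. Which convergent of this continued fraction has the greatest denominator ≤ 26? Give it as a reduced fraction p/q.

List convergents until the denominator exceeds the bound:
a_0 = 7: 7/1  (≤ bound)
a_1 = 1: 8/1  (≤ bound)
a_2 = 1: 15/2  (≤ bound)
a_3 = 1: 23/3  (≤ bound)
a_4 = 2: 61/8  (≤ bound)
a_5 = 3: 206/27  (> 26, stop)

61/8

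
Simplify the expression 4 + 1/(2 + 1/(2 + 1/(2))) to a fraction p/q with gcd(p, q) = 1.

53/12

Compute successive convergents:
a_0 = 4: 4/1
a_1 = 2: 9/2
a_2 = 2: 22/5
a_3 = 2: 53/12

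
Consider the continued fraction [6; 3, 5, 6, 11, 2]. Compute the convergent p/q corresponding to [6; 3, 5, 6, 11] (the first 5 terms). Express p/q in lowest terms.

6976/1105

a_0 = 6: 6/1
a_1 = 3: 19/3
a_2 = 5: 101/16
a_3 = 6: 625/99
a_4 = 11: 6976/1105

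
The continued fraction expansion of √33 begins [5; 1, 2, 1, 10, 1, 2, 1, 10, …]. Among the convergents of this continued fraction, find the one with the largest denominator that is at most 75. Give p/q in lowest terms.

270/47

a_0 = 5: 5/1  (≤ bound)
a_1 = 1: 6/1  (≤ bound)
a_2 = 2: 17/3  (≤ bound)
a_3 = 1: 23/4  (≤ bound)
a_4 = 10: 247/43  (≤ bound)
a_5 = 1: 270/47  (≤ bound)
a_6 = 2: 787/137  (> 75, stop)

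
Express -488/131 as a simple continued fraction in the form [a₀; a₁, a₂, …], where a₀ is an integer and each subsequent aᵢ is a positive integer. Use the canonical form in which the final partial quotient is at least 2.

-488 ÷ 131 → quotient -4, remainder 36
131 ÷ 36 → quotient 3, remainder 23
36 ÷ 23 → quotient 1, remainder 13
23 ÷ 13 → quotient 1, remainder 10
13 ÷ 10 → quotient 1, remainder 3
10 ÷ 3 → quotient 3, remainder 1
3 ÷ 1 → quotient 3, remainder 0

[-4; 3, 1, 1, 1, 3, 3]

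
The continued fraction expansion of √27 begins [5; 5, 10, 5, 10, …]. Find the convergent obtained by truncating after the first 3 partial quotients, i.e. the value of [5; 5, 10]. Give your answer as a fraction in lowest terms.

Start with 10.
5 + 1/(10/1) = 5 + 1/10 = 51/10
5 + 1/(51/10) = 5 + 10/51 = 265/51

265/51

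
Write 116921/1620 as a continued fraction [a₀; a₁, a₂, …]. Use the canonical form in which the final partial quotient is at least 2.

[72; 5, 1, 3, 3, 1, 7, 2]

116921 = 72·1620 + 281, so a_0 = 72
1620 = 5·281 + 215, so a_1 = 5
281 = 1·215 + 66, so a_2 = 1
215 = 3·66 + 17, so a_3 = 3
66 = 3·17 + 15, so a_4 = 3
17 = 1·15 + 2, so a_5 = 1
15 = 7·2 + 1, so a_6 = 7
2 = 2·1 + 0, so a_7 = 2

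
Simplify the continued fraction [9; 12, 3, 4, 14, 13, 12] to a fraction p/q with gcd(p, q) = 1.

3263882/359409

a_0 = 9: 9/1
a_1 = 12: 109/12
a_2 = 3: 336/37
a_3 = 4: 1453/160
a_4 = 14: 20678/2277
a_5 = 13: 270267/29761
a_6 = 12: 3263882/359409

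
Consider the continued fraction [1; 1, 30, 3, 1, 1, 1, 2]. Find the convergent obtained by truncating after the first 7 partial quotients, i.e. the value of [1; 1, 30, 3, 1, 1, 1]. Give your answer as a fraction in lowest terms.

677/344

Start with 1.
1 + 1/(1/1) = 1 + 1/1 = 2/1
1 + 1/(2/1) = 1 + 1/2 = 3/2
3 + 1/(3/2) = 3 + 2/3 = 11/3
30 + 1/(11/3) = 30 + 3/11 = 333/11
1 + 1/(333/11) = 1 + 11/333 = 344/333
1 + 1/(344/333) = 1 + 333/344 = 677/344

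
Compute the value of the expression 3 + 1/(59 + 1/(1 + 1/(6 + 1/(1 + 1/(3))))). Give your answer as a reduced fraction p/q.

5599/1856

Use the convergent recurrence hₖ = aₖ·hₖ₋₁ + hₖ₋₂ (and likewise for the denominators kₖ):
a_0 = 3: 3/1
a_1 = 59: 178/59
a_2 = 1: 181/60
a_3 = 6: 1264/419
a_4 = 1: 1445/479
a_5 = 3: 5599/1856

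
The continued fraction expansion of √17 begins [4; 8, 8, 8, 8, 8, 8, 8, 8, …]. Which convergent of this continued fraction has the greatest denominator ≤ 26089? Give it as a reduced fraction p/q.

a_0 = 4: 4/1  (≤ bound)
a_1 = 8: 33/8  (≤ bound)
a_2 = 8: 268/65  (≤ bound)
a_3 = 8: 2177/528  (≤ bound)
a_4 = 8: 17684/4289  (≤ bound)
a_5 = 8: 143649/34840  (> 26089, stop)

17684/4289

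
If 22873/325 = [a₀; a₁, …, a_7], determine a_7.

⌊22873/325⌋ = 70, remainder 123
⌊325/123⌋ = 2, remainder 79
⌊123/79⌋ = 1, remainder 44
⌊79/44⌋ = 1, remainder 35
⌊44/35⌋ = 1, remainder 9
⌊35/9⌋ = 3, remainder 8
⌊9/8⌋ = 1, remainder 1
⌊8/1⌋ = 8, remainder 0

8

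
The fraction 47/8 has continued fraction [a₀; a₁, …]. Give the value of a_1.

Repeatedly divide and take the remainder:
47 ÷ 8 → quotient 5, remainder 7
8 ÷ 7 → quotient 1, remainder 1

1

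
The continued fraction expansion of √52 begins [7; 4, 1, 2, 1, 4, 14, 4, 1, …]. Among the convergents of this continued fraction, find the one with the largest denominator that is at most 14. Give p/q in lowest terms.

101/14

List convergents until the denominator exceeds the bound:
a_0 = 7: 7/1  (≤ bound)
a_1 = 4: 29/4  (≤ bound)
a_2 = 1: 36/5  (≤ bound)
a_3 = 2: 101/14  (≤ bound)
a_4 = 1: 137/19  (> 14, stop)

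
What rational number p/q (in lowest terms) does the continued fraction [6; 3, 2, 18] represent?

Compute successive convergents:
a_0 = 6: 6/1
a_1 = 3: 19/3
a_2 = 2: 44/7
a_3 = 18: 811/129

811/129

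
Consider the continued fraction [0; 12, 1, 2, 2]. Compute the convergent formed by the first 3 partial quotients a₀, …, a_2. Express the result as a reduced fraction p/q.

1/13

Use the convergent recurrence hₖ = aₖ·hₖ₋₁ + hₖ₋₂ (and likewise for the denominators kₖ):
a_0 = 0: 0/1
a_1 = 12: 1/12
a_2 = 1: 1/13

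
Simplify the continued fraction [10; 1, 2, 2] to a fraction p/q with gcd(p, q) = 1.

Starting at the tail and folding back:
Start with 2.
2 + 1/(2/1) = 2 + 1/2 = 5/2
1 + 1/(5/2) = 1 + 2/5 = 7/5
10 + 1/(7/5) = 10 + 5/7 = 75/7

75/7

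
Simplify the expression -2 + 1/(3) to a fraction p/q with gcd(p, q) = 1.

Work from the innermost term outward:
Start with 3.
-2 + 1/(3/1) = -2 + 1/3 = -5/3

-5/3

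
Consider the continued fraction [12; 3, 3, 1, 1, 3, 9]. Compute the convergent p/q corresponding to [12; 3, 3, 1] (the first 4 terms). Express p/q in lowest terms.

160/13

Start with 1.
3 + 1/(1/1) = 3 + 1/1 = 4/1
3 + 1/(4/1) = 3 + 1/4 = 13/4
12 + 1/(13/4) = 12 + 4/13 = 160/13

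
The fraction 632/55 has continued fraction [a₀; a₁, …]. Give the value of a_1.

⌊632/55⌋ = 11, remainder 27
⌊55/27⌋ = 2, remainder 1

2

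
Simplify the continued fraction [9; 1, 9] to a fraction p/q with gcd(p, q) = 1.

99/10

Work from the innermost term outward:
Start with 9.
1 + 1/(9/1) = 1 + 1/9 = 10/9
9 + 1/(10/9) = 9 + 9/10 = 99/10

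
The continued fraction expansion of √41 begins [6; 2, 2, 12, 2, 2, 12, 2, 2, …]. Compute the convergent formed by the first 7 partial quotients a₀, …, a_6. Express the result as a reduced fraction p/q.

Start with 12.
2 + 1/(12/1) = 2 + 1/12 = 25/12
2 + 1/(25/12) = 2 + 12/25 = 62/25
12 + 1/(62/25) = 12 + 25/62 = 769/62
2 + 1/(769/62) = 2 + 62/769 = 1600/769
2 + 1/(1600/769) = 2 + 769/1600 = 3969/1600
6 + 1/(3969/1600) = 6 + 1600/3969 = 25414/3969

25414/3969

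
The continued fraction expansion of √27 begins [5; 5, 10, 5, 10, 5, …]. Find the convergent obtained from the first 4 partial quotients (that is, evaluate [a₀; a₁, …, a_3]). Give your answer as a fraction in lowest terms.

1351/260

Starting at the tail and folding back:
Start with 5.
10 + 1/(5/1) = 10 + 1/5 = 51/5
5 + 1/(51/5) = 5 + 5/51 = 260/51
5 + 1/(260/51) = 5 + 51/260 = 1351/260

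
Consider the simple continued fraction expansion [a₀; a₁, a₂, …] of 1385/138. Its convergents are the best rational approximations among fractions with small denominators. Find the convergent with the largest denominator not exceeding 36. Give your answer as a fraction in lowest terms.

281/28

List convergents until the denominator exceeds the bound:
a_0 = 10: 10/1  (≤ bound)
a_1 = 27: 271/27  (≤ bound)
a_2 = 1: 281/28  (≤ bound)
a_3 = 1: 552/55  (> 36, stop)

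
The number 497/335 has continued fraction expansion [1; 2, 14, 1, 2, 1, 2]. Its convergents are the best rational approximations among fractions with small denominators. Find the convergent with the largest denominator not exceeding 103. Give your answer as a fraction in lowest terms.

a_0 = 1: 1/1  (≤ bound)
a_1 = 2: 3/2  (≤ bound)
a_2 = 14: 43/29  (≤ bound)
a_3 = 1: 46/31  (≤ bound)
a_4 = 2: 135/91  (≤ bound)
a_5 = 1: 181/122  (> 103, stop)

135/91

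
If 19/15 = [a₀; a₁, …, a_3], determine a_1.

⌊19/15⌋ = 1, remainder 4
⌊15/4⌋ = 3, remainder 3

3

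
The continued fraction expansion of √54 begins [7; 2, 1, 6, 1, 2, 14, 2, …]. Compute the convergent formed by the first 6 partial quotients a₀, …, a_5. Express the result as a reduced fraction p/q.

485/66

Build up convergents one term at a time:
a_0 = 7: 7/1
a_1 = 2: 15/2
a_2 = 1: 22/3
a_3 = 6: 147/20
a_4 = 1: 169/23
a_5 = 2: 485/66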